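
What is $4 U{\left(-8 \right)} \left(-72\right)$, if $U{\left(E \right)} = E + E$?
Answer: $4608$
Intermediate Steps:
$U{\left(E \right)} = 2 E$
$4 U{\left(-8 \right)} \left(-72\right) = 4 \cdot 2 \left(-8\right) \left(-72\right) = 4 \left(-16\right) \left(-72\right) = \left(-64\right) \left(-72\right) = 4608$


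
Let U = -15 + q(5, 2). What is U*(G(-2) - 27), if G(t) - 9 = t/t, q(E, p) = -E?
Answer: 340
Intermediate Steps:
G(t) = 10 (G(t) = 9 + t/t = 9 + 1 = 10)
U = -20 (U = -15 - 1*5 = -15 - 5 = -20)
U*(G(-2) - 27) = -20*(10 - 27) = -20*(-17) = 340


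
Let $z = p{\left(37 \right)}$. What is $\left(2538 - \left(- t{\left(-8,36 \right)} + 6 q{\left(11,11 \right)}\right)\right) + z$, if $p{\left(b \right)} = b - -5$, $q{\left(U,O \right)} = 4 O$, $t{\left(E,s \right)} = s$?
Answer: $2352$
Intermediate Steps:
$p{\left(b \right)} = 5 + b$ ($p{\left(b \right)} = b + 5 = 5 + b$)
$z = 42$ ($z = 5 + 37 = 42$)
$\left(2538 - \left(- t{\left(-8,36 \right)} + 6 q{\left(11,11 \right)}\right)\right) + z = \left(2538 + \left(36 - 6 \cdot 4 \cdot 11\right)\right) + 42 = \left(2538 + \left(36 - 264\right)\right) + 42 = \left(2538 - 228\right) + 42 = 2310 + 42 = 2352$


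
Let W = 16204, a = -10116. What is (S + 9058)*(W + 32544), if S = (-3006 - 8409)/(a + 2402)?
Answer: 243338967614/551 ≈ 4.4163e+8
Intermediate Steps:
S = 11415/7714 (S = (-3006 - 8409)/(-10116 + 2402) = -11415/(-7714) = -11415*(-1/7714) = 11415/7714 ≈ 1.4798)
(S + 9058)*(W + 32544) = (11415/7714 + 9058)*(16204 + 32544) = (69884827/7714)*48748 = 243338967614/551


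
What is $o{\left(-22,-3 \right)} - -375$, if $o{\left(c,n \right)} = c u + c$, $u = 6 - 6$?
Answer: $353$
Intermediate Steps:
$u = 0$ ($u = 6 - 6 = 0$)
$o{\left(c,n \right)} = c$ ($o{\left(c,n \right)} = c 0 + c = 0 + c = c$)
$o{\left(-22,-3 \right)} - -375 = -22 - -375 = -22 + 375 = 353$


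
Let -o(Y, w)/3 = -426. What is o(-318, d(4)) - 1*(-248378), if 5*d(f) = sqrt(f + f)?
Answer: 249656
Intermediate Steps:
d(f) = sqrt(2)*sqrt(f)/5 (d(f) = sqrt(f + f)/5 = sqrt(2*f)/5 = (sqrt(2)*sqrt(f))/5 = sqrt(2)*sqrt(f)/5)
o(Y, w) = 1278 (o(Y, w) = -3*(-426) = 1278)
o(-318, d(4)) - 1*(-248378) = 1278 - 1*(-248378) = 1278 + 248378 = 249656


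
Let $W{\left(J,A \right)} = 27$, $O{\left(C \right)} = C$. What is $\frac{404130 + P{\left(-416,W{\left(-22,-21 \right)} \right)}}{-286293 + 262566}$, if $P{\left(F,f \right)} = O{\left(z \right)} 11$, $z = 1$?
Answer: $- \frac{404141}{23727} \approx -17.033$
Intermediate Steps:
$P{\left(F,f \right)} = 11$ ($P{\left(F,f \right)} = 1 \cdot 11 = 11$)
$\frac{404130 + P{\left(-416,W{\left(-22,-21 \right)} \right)}}{-286293 + 262566} = \frac{404130 + 11}{-286293 + 262566} = \frac{404141}{-23727} = 404141 \left(- \frac{1}{23727}\right) = - \frac{404141}{23727}$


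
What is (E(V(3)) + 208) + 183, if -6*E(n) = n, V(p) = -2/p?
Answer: 3520/9 ≈ 391.11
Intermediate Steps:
E(n) = -n/6
(E(V(3)) + 208) + 183 = (-(-1)/(3*3) + 208) + 183 = (-⅙*(-⅔) + 208) + 183 = (⅑ + 208) + 183 = 1873/9 + 183 = 3520/9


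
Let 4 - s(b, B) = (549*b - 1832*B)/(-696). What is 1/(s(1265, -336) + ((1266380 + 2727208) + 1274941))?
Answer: 232/1222736335 ≈ 1.8974e-7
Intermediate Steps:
s(b, B) = 4 - 229*B/87 + 183*b/232 (s(b, B) = 4 - (549*b - 1832*B)/(-696) = 4 - (-1832*B + 549*b)*(-1)/696 = 4 - (-183*b/232 + 229*B/87) = 4 + (-229*B/87 + 183*b/232) = 4 - 229*B/87 + 183*b/232)
1/(s(1265, -336) + ((1266380 + 2727208) + 1274941)) = 1/((4 - 229/87*(-336) + (183/232)*1265) + ((1266380 + 2727208) + 1274941)) = 1/((4 + 25648/29 + 231495/232) + (3993588 + 1274941)) = 1/(437607/232 + 5268529) = 1/(1222736335/232) = 232/1222736335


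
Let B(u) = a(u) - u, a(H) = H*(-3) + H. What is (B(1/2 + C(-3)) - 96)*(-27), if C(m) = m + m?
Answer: 4293/2 ≈ 2146.5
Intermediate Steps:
C(m) = 2*m
a(H) = -2*H (a(H) = -3*H + H = -2*H)
B(u) = -3*u (B(u) = -2*u - u = -3*u)
(B(1/2 + C(-3)) - 96)*(-27) = (-3*(1/2 + 2*(-3)) - 96)*(-27) = (-3*(½ - 6) - 96)*(-27) = (-3*(-11/2) - 96)*(-27) = (33/2 - 96)*(-27) = -159/2*(-27) = 4293/2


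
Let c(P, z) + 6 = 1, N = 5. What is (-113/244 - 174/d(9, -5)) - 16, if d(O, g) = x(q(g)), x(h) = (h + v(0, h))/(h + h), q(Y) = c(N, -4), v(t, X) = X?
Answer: -46473/244 ≈ -190.46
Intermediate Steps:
c(P, z) = -5 (c(P, z) = -6 + 1 = -5)
q(Y) = -5
x(h) = 1 (x(h) = (h + h)/(h + h) = (2*h)/((2*h)) = (2*h)*(1/(2*h)) = 1)
d(O, g) = 1
(-113/244 - 174/d(9, -5)) - 16 = (-113/244 - 174/1) - 16 = (-113*1/244 - 174*1) - 16 = (-113/244 - 174) - 16 = -42569/244 - 16 = -46473/244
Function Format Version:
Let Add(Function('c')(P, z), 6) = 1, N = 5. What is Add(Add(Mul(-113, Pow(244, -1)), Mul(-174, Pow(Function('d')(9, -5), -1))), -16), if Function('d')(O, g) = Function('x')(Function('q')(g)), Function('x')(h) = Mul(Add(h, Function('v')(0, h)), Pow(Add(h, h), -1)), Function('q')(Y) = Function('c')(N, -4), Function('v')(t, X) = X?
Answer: Rational(-46473, 244) ≈ -190.46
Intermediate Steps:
Function('c')(P, z) = -5 (Function('c')(P, z) = Add(-6, 1) = -5)
Function('q')(Y) = -5
Function('x')(h) = 1 (Function('x')(h) = Mul(Add(h, h), Pow(Add(h, h), -1)) = Mul(Mul(2, h), Pow(Mul(2, h), -1)) = Mul(Mul(2, h), Mul(Rational(1, 2), Pow(h, -1))) = 1)
Function('d')(O, g) = 1
Add(Add(Mul(-113, Pow(244, -1)), Mul(-174, Pow(Function('d')(9, -5), -1))), -16) = Add(Add(Mul(-113, Pow(244, -1)), Mul(-174, Pow(1, -1))), -16) = Add(Add(Mul(-113, Rational(1, 244)), Mul(-174, 1)), -16) = Add(Add(Rational(-113, 244), -174), -16) = Add(Rational(-42569, 244), -16) = Rational(-46473, 244)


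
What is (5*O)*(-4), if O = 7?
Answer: -140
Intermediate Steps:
(5*O)*(-4) = (5*7)*(-4) = 35*(-4) = -140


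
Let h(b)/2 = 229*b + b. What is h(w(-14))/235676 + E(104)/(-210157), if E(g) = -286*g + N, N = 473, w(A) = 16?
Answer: 2111306929/12382240283 ≈ 0.17051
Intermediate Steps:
h(b) = 460*b (h(b) = 2*(229*b + b) = 2*(230*b) = 460*b)
E(g) = 473 - 286*g (E(g) = -286*g + 473 = 473 - 286*g)
h(w(-14))/235676 + E(104)/(-210157) = (460*16)/235676 + (473 - 286*104)/(-210157) = 7360*(1/235676) + (473 - 29744)*(-1/210157) = 1840/58919 - 29271*(-1/210157) = 1840/58919 + 29271/210157 = 2111306929/12382240283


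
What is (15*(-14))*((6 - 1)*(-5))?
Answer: 5250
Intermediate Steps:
(15*(-14))*((6 - 1)*(-5)) = -1050*(-5) = -210*(-25) = 5250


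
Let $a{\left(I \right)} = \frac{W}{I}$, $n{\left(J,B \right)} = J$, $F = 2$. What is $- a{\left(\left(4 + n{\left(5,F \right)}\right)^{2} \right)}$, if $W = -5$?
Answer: $\frac{5}{81} \approx 0.061728$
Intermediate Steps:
$a{\left(I \right)} = - \frac{5}{I}$
$- a{\left(\left(4 + n{\left(5,F \right)}\right)^{2} \right)} = - \frac{-5}{\left(4 + 5\right)^{2}} = - \frac{-5}{9^{2}} = - \frac{-5}{81} = \left(-1\right) \left(- \frac{5}{81}\right) = \frac{5}{81}$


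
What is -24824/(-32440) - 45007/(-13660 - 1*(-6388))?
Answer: 205068401/29487960 ≈ 6.9543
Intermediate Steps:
-24824/(-32440) - 45007/(-13660 - 1*(-6388)) = -24824*(-1/32440) - 45007/(-13660 + 6388) = 3103/4055 - 45007/(-7272) = 3103/4055 - 45007*(-1/7272) = 3103/4055 + 45007/7272 = 205068401/29487960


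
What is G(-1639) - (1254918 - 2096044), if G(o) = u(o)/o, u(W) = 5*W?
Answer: 841131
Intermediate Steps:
G(o) = 5 (G(o) = (5*o)/o = 5)
G(-1639) - (1254918 - 2096044) = 5 - (1254918 - 2096044) = 5 - 1*(-841126) = 5 + 841126 = 841131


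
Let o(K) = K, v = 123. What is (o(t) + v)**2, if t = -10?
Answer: 12769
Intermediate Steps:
(o(t) + v)**2 = (-10 + 123)**2 = 113**2 = 12769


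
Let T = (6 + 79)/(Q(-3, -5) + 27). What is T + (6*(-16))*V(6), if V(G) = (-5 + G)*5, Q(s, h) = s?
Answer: -11435/24 ≈ -476.46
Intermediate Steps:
V(G) = -25 + 5*G
T = 85/24 (T = (6 + 79)/(-3 + 27) = 85/24 ≈ 3.5417)
T + (6*(-16))*V(6) = 85/24 + (6*(-16))*(-25 + 5*6) = 85/24 - 96*(-25 + 30) = 85/24 - 96*5 = 85/24 - 480 = -11435/24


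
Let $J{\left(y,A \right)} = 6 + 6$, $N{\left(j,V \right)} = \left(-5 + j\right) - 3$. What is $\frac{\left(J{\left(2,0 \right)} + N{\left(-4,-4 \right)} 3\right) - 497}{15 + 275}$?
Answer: $- \frac{521}{290} \approx -1.7966$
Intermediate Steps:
$N{\left(j,V \right)} = -8 + j$
$J{\left(y,A \right)} = 12$
$\frac{\left(J{\left(2,0 \right)} + N{\left(-4,-4 \right)} 3\right) - 497}{15 + 275} = \frac{\left(12 + \left(-8 - 4\right) 3\right) - 497}{15 + 275} = \frac{\left(12 - 36\right) - 497}{290} = \left(\left(12 - 36\right) - 497\right) \frac{1}{290} = \left(-24 - 497\right) \frac{1}{290} = \left(-521\right) \frac{1}{290} = - \frac{521}{290}$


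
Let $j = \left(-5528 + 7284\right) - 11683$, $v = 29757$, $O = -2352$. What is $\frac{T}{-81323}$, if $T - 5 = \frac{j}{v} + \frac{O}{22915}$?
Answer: $- \frac{1037314202}{18484220609855} \approx -5.6119 \cdot 10^{-5}$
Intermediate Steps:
$j = -9927$ ($j = 1756 - 11683 = -9927$)
$T = \frac{1037314202}{227293885}$ ($T = 5 - \left(\frac{2352}{22915} + \frac{3309}{9919}\right) = 5 - \frac{99155223}{227293885} = \frac{1037314202}{227293885} \approx 4.5638$)
$\frac{T}{-81323} = \frac{1037314202}{227293885 \left(-81323\right)} = \frac{1037314202}{227293885} \left(- \frac{1}{81323}\right) = - \frac{1037314202}{18484220609855}$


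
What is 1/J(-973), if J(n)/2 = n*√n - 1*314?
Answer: I/(2*(-314*I + 973*√973)) ≈ -1.7042e-7 + 1.6472e-5*I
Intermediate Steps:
J(n) = -628 + 2*n^(3/2) (J(n) = 2*(n*√n - 1*314) = 2*(n^(3/2) - 314) = 2*(-314 + n^(3/2)) = -628 + 2*n^(3/2))
1/J(-973) = 1/(-628 + 2*(-973)^(3/2)) = 1/(-628 + 2*(-973*I*√973)) = 1/(-628 - 1946*I*√973)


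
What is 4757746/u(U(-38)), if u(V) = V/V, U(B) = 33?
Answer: 4757746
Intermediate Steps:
u(V) = 1
4757746/u(U(-38)) = 4757746/1 = 4757746*1 = 4757746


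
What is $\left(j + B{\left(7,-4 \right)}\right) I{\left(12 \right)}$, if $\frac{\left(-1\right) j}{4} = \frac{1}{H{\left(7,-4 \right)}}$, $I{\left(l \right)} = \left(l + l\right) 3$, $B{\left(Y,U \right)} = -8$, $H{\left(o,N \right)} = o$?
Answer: $- \frac{4320}{7} \approx -617.14$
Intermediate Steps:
$I{\left(l \right)} = 6 l$ ($I{\left(l \right)} = 2 l 3 = 6 l$)
$j = - \frac{4}{7} \approx -0.57143$
$\left(j + B{\left(7,-4 \right)}\right) I{\left(12 \right)} = \left(- \frac{4}{7} - 8\right) 6 \cdot 12 = \left(- \frac{60}{7}\right) 72 = - \frac{4320}{7}$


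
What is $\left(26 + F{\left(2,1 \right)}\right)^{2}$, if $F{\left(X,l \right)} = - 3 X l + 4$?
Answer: $576$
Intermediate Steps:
$F{\left(X,l \right)} = 4 - 3 X l$ ($F{\left(X,l \right)} = - 3 X l + 4 = 4 - 3 X l$)
$\left(26 + F{\left(2,1 \right)}\right)^{2} = \left(26 + \left(4 - 6 \cdot 1\right)\right)^{2} = \left(26 + \left(4 - 6\right)\right)^{2} = \left(26 - 2\right)^{2} = 24^{2} = 576$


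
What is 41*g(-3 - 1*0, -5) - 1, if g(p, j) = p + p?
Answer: -247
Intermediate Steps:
g(p, j) = 2*p
41*g(-3 - 1*0, -5) - 1 = 41*(2*(-3 - 1*0)) - 1 = 41*(2*(-3 + 0)) - 1 = 41*(2*(-3)) - 1 = 41*(-6) - 1 = -246 - 1 = -247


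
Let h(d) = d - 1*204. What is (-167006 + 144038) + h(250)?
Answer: -22922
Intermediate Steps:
h(d) = -204 + d (h(d) = d - 204 = -204 + d)
(-167006 + 144038) + h(250) = (-167006 + 144038) + (-204 + 250) = -22968 + 46 = -22922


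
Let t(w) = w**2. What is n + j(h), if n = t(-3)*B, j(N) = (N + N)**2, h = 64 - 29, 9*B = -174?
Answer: 4726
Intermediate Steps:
B = -58/3 (B = (1/9)*(-174) = -58/3 ≈ -19.333)
h = 35
j(N) = 4*N**2 (j(N) = (2*N)**2 = 4*N**2)
n = -174 (n = (-3)**2*(-58/3) = 9*(-58/3) = -174)
n + j(h) = -174 + 4*35**2 = -174 + 4*1225 = -174 + 4900 = 4726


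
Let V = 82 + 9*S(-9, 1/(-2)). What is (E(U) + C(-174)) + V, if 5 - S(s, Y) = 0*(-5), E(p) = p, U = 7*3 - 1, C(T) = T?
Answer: -27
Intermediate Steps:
U = 20 (U = 21 - 1 = 20)
S(s, Y) = 5 (S(s, Y) = 5 - 0*(-5) = 5 - 1*0 = 5 + 0 = 5)
V = 127 (V = 82 + 9*5 = 82 + 45 = 127)
(E(U) + C(-174)) + V = (20 - 174) + 127 = -154 + 127 = -27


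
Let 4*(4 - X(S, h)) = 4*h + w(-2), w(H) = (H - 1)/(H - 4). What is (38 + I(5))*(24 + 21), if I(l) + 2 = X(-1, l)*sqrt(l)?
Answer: 1620 - 405*sqrt(5)/8 ≈ 1506.8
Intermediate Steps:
w(H) = (-1 + H)/(-4 + H)
X(S, h) = 31/8 - h (X(S, h) = 4 - (4*h + (-1 - 2)/(-4 - 2))/4 = 4 - (4*h - 3/(-6))/4 = 4 - (4*h - 1/6*(-3))/4 = 4 - (4*h + 1/2)/4 = 4 - (1/2 + 4*h)/4 = 4 + (-1/8 - h) = 31/8 - h)
I(l) = -2 + sqrt(l)*(31/8 - l) (I(l) = -2 + (31/8 - l)*sqrt(l) = -2 + sqrt(l)*(31/8 - l))
(38 + I(5))*(24 + 21) = (38 + (-2 + sqrt(5)*(31/8 - 1*5)))*(24 + 21) = (38 + (-2 + sqrt(5)*(31/8 - 5)))*45 = (38 + (-2 + sqrt(5)*(-9/8)))*45 = (38 + (-2 - 9*sqrt(5)/8))*45 = (36 - 9*sqrt(5)/8)*45 = 1620 - 405*sqrt(5)/8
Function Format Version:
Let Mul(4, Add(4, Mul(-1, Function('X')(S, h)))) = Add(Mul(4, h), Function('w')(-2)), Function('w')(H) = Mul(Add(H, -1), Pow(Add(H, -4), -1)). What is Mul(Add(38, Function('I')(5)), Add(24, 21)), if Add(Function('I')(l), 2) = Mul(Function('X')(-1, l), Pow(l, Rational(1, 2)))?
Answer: Add(1620, Mul(Rational(-405, 8), Pow(5, Rational(1, 2)))) ≈ 1506.8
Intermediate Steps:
Function('w')(H) = Mul(Pow(Add(-4, H), -1), Add(-1, H)) (Function('w')(H) = Mul(Add(-1, H), Pow(Add(-4, H), -1)) = Mul(Pow(Add(-4, H), -1), Add(-1, H)))
Function('X')(S, h) = Add(Rational(31, 8), Mul(-1, h)) (Function('X')(S, h) = Add(4, Mul(Rational(-1, 4), Add(Mul(4, h), Mul(Pow(Add(-4, -2), -1), Add(-1, -2))))) = Add(4, Mul(Rational(-1, 4), Add(Mul(4, h), Mul(Pow(-6, -1), -3)))) = Add(4, Mul(Rational(-1, 4), Add(Mul(4, h), Mul(Rational(-1, 6), -3)))) = Add(4, Mul(Rational(-1, 4), Add(Mul(4, h), Rational(1, 2)))) = Add(4, Mul(Rational(-1, 4), Add(Rational(1, 2), Mul(4, h)))) = Add(4, Add(Rational(-1, 8), Mul(-1, h))) = Add(Rational(31, 8), Mul(-1, h)))
Function('I')(l) = Add(-2, Mul(Pow(l, Rational(1, 2)), Add(Rational(31, 8), Mul(-1, l)))) (Function('I')(l) = Add(-2, Mul(Add(Rational(31, 8), Mul(-1, l)), Pow(l, Rational(1, 2)))) = Add(-2, Mul(Pow(l, Rational(1, 2)), Add(Rational(31, 8), Mul(-1, l)))))
Mul(Add(38, Function('I')(5)), Add(24, 21)) = Mul(Add(38, Add(-2, Mul(Pow(5, Rational(1, 2)), Add(Rational(31, 8), Mul(-1, 5))))), Add(24, 21)) = Mul(Add(38, Add(-2, Mul(Pow(5, Rational(1, 2)), Add(Rational(31, 8), -5)))), 45) = Mul(Add(38, Add(-2, Mul(Pow(5, Rational(1, 2)), Rational(-9, 8)))), 45) = Mul(Add(38, Add(-2, Mul(Rational(-9, 8), Pow(5, Rational(1, 2))))), 45) = Mul(Add(36, Mul(Rational(-9, 8), Pow(5, Rational(1, 2)))), 45) = Add(1620, Mul(Rational(-405, 8), Pow(5, Rational(1, 2))))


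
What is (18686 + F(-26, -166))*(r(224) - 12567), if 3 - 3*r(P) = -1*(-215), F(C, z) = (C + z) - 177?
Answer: -694452421/3 ≈ -2.3148e+8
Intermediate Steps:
F(C, z) = -177 + C + z
r(P) = -212/3 (r(P) = 1 - (-1)*(-215)/3 = 1 - 1/3*215 = 1 - 215/3 = -212/3)
(18686 + F(-26, -166))*(r(224) - 12567) = (18686 + (-177 - 26 - 166))*(-212/3 - 12567) = (18686 - 369)*(-37913/3) = 18317*(-37913/3) = -694452421/3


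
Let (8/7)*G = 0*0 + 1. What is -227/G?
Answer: -1816/7 ≈ -259.43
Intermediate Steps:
G = 7/8 (G = 7*(0*0 + 1)/8 = 7*(0 + 1)/8 = (7/8)*1 = 7/8 ≈ 0.87500)
-227/G = -227/7/8 = -227*8/7 = -1816/7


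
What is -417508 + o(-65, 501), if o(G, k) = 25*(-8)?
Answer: -417708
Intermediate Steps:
o(G, k) = -200
-417508 + o(-65, 501) = -417508 - 200 = -417708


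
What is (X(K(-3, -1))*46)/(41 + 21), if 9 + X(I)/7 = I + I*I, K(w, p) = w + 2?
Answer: -1449/31 ≈ -46.742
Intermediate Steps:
K(w, p) = 2 + w
X(I) = -63 + 7*I + 7*I² (X(I) = -63 + 7*(I + I*I) = -63 + 7*(I + I²) = -63 + (7*I + 7*I²) = -63 + 7*I + 7*I²)
(X(K(-3, -1))*46)/(41 + 21) = ((-63 + 7*(2 - 3) + 7*(2 - 3)²)*46)/(41 + 21) = ((-63 + 7*(-1) + 7*(-1)²)*46)/62 = ((-63 - 7 + 7*1)*46)*(1/62) = ((-63 - 7 + 7)*46)*(1/62) = -63*46*(1/62) = -2898*1/62 = -1449/31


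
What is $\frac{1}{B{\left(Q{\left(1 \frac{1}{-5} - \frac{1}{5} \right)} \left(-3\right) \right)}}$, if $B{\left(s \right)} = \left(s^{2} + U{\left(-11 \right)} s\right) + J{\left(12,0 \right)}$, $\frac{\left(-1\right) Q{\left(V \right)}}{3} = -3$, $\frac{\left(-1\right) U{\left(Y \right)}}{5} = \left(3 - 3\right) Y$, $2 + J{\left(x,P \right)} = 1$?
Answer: $\frac{1}{728} \approx 0.0013736$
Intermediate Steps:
$J{\left(x,P \right)} = -1$ ($J{\left(x,P \right)} = -2 + 1 = -1$)
$U{\left(Y \right)} = 0$ ($U{\left(Y \right)} = - 5 \left(3 - 3\right) Y = - 5 \cdot 0 Y = \left(-5\right) 0 = 0$)
$Q{\left(V \right)} = 9$ ($Q{\left(V \right)} = \left(-3\right) \left(-3\right) = 9$)
$B{\left(s \right)} = -1 + s^{2}$ ($B{\left(s \right)} = \left(s^{2} + 0 s\right) - 1 = \left(s^{2} + 0\right) - 1 = s^{2} - 1 = -1 + s^{2}$)
$\frac{1}{B{\left(Q{\left(1 \frac{1}{-5} - \frac{1}{5} \right)} \left(-3\right) \right)}} = \frac{1}{-1 + \left(9 \left(-3\right)\right)^{2}} = \frac{1}{-1 + \left(-27\right)^{2}} = \frac{1}{-1 + 729} = \frac{1}{728}$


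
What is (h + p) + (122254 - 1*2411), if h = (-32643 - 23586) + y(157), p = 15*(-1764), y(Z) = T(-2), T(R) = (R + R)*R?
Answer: 37162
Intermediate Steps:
T(R) = 2*R² (T(R) = (2*R)*R = 2*R²)
y(Z) = 8 (y(Z) = 2*(-2)² = 2*4 = 8)
p = -26460
h = -56221 (h = (-32643 - 23586) + 8 = -56229 + 8 = -56221)
(h + p) + (122254 - 1*2411) = (-56221 - 26460) + (122254 - 1*2411) = -82681 + (122254 - 2411) = -82681 + 119843 = 37162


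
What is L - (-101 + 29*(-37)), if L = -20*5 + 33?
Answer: 1107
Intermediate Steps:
L = -67 (L = -100 + 33 = -67)
L - (-101 + 29*(-37)) = -67 - (-101 + 29*(-37)) = -67 - (-101 - 1073) = -67 - 1*(-1174) = -67 + 1174 = 1107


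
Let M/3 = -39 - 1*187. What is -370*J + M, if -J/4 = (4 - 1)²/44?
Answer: -4128/11 ≈ -375.27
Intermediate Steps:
M = -678 (M = 3*(-39 - 1*187) = 3*(-39 - 187) = 3*(-226) = -678)
J = -9/11 (J = -4*(4 - 1)²/44 = -4*3²/44 = -36/44 = -4*9/44 = -9/11 ≈ -0.81818)
-370*J + M = -370*(-9/11) - 678 = 3330/11 - 678 = -4128/11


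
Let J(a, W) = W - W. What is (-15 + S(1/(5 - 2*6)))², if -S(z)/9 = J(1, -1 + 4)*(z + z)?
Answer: 225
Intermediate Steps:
J(a, W) = 0
S(z) = 0 (S(z) = -0*(z + z) = -0*2*z = -9*0 = 0)
(-15 + S(1/(5 - 2*6)))² = (-15 + 0)² = (-15)² = 225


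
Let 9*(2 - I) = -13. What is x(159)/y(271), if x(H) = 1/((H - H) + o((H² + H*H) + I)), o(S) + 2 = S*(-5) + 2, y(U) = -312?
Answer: 3/236646280 ≈ 1.2677e-8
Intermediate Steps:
I = 31/9 (I = 2 - ⅑*(-13) = 2 + 13/9 = 31/9 ≈ 3.4444)
o(S) = -5*S (o(S) = -2 + (S*(-5) + 2) = -2 + (-5*S + 2) = -2 + (2 - 5*S) = -5*S)
x(H) = 1/(-155/9 - 10*H²) (x(H) = 1/((H - H) - 5*((H² + H*H) + 31/9)) = 1/(0 - 5*((H² + H²) + 31/9)) = 1/(0 - 5*(2*H² + 31/9)) = 1/(0 - 5*(31/9 + 2*H²)) = 1/(0 + (-155/9 - 10*H²)) = 1/(-155/9 - 10*H²))
x(159)/y(271) = (9/(5*(-31 - 18*159²)))/(-312) = (9/(5*(-31 - 18*25281)))*(-1/312) = (9/(5*(-31 - 455058)))*(-1/312) = ((9/5)/(-455089))*(-1/312) = ((9/5)*(-1/455089))*(-1/312) = -9/2275445*(-1/312) = 3/236646280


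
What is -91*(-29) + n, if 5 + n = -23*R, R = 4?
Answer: 2542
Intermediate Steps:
n = -97 (n = -5 - 23*4 = -5 - 92 = -97)
-91*(-29) + n = -91*(-29) - 97 = 2639 - 97 = 2542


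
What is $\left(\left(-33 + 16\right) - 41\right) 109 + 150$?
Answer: $-6172$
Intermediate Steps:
$\left(\left(-33 + 16\right) - 41\right) 109 + 150 = \left(-17 - 41\right) 109 + 150 = \left(-58\right) 109 + 150 = -6322 + 150 = -6172$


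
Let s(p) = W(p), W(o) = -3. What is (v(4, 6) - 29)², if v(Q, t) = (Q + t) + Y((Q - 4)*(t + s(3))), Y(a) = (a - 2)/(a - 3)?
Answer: 3025/9 ≈ 336.11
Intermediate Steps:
s(p) = -3
Y(a) = (-2 + a)/(-3 + a)
v(Q, t) = Q + t + (-2 + (-4 + Q)*(-3 + t))/(-3 + (-4 + Q)*(-3 + t)) (v(Q, t) = (Q + t) + (-2 + (Q - 4)*(t - 3))/(-3 + (Q - 4)*(t - 3)) = (Q + t) + (-2 + (-4 + Q)*(-3 + t))/(-3 + (-4 + Q)*(-3 + t)) = Q + t + (-2 + (-4 + Q)*(-3 + t))/(-3 + (-4 + Q)*(-3 + t)))
(v(4, 6) - 29)² = ((10 - 4*6 - 3*4 + 4*6 + (4 + 6)*(9 - 4*6 - 3*4 + 4*6))/(9 - 4*6 - 3*4 + 4*6) - 29)² = ((10 - 24 - 12 + 24 + 10*(9 - 24 - 12 + 24))/(9 - 24 - 12 + 24) - 29)² = ((10 - 24 - 12 + 24 + 10*(-3))/(-3) - 29)² = (-(10 - 24 - 12 + 24 - 30)/3 - 29)² = (-⅓*(-32) - 29)² = (32/3 - 29)² = (-55/3)² = 3025/9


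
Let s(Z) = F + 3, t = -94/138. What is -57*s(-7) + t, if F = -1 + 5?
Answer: -27578/69 ≈ -399.68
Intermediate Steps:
F = 4
t = -47/69 (t = -94*1/138 = -47/69 ≈ -0.68116)
s(Z) = 7 (s(Z) = 4 + 3 = 7)
-57*s(-7) + t = -57*7 - 47/69 = -399 - 47/69 = -27578/69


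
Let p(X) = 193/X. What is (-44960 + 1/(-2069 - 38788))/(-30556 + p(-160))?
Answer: 4981507040/3385697019 ≈ 1.4713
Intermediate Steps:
(-44960 + 1/(-2069 - 38788))/(-30556 + p(-160)) = (-44960 + 1/(-2069 - 38788))/(-30556 + 193/(-160)) = (-44960 + 1/(-40857))/(-30556 + 193*(-1/160)) = (-44960 - 1/40857)/(-30556 - 193/160) = -1836930721/(40857*(-4889153/160)) = -1836930721/40857*(-160/4889153) = 4981507040/3385697019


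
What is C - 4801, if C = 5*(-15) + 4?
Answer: -4872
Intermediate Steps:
C = -71 (C = -75 + 4 = -71)
C - 4801 = -71 - 4801 = -4872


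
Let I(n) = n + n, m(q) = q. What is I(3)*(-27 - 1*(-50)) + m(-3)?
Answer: 135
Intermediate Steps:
I(n) = 2*n
I(3)*(-27 - 1*(-50)) + m(-3) = (2*3)*(-27 - 1*(-50)) - 3 = 6*(-27 + 50) - 3 = 6*23 - 3 = 138 - 3 = 135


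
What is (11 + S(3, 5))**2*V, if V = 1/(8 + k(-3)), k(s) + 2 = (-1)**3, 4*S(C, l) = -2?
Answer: 441/20 ≈ 22.050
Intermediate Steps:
S(C, l) = -1/2 (S(C, l) = (1/4)*(-2) = -1/2)
k(s) = -3 (k(s) = -2 + (-1)**3 = -2 - 1 = -3)
V = 1/5 (V = 1/(8 - 3) = 1/5 ≈ 0.20000)
(11 + S(3, 5))**2*V = (11 - 1/2)**2*(1/5) = (21/2)**2*(1/5) = (441/4)*(1/5) = 441/20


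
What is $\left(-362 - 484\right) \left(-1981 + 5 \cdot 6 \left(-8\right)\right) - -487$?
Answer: $1879453$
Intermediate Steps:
$\left(-362 - 484\right) \left(-1981 + 5 \cdot 6 \left(-8\right)\right) - -487 = - 846 \left(-1981 + 30 \left(-8\right)\right) + 487 = - 846 \left(-1981 - 240\right) + 487 = \left(-846\right) \left(-2221\right) + 487 = 1878966 + 487 = 1879453$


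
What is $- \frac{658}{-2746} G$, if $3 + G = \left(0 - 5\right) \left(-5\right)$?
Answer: $\frac{7238}{1373} \approx 5.2717$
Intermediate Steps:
$G = 22$ ($G = -3 + \left(0 - 5\right) \left(-5\right) = -3 - -25 = -3 + 25 = 22$)
$- \frac{658}{-2746} G = - \frac{658}{-2746} \cdot 22 = \left(-658\right) \left(- \frac{1}{2746}\right) 22 = \frac{329}{1373} \cdot 22 = \frac{7238}{1373}$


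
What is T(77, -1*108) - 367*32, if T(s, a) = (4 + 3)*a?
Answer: -12500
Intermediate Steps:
T(s, a) = 7*a
T(77, -1*108) - 367*32 = 7*(-1*108) - 367*32 = 7*(-108) - 1*11744 = -756 - 11744 = -12500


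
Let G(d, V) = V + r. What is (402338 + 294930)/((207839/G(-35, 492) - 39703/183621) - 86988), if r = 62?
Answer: -70930308275112/8810802636035 ≈ -8.0504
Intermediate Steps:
G(d, V) = 62 + V (G(d, V) = V + 62 = 62 + V)
(402338 + 294930)/((207839/G(-35, 492) - 39703/183621) - 86988) = (402338 + 294930)/((207839/(62 + 492) - 39703/183621) - 86988) = 697268/((207839/554 - 39703*1/183621) - 86988) = 697268/((207839*(1/554) - 39703/183621) - 86988) = 697268/((207839/554 - 39703/183621) - 86988) = 697268/(38141609557/101726034 - 86988) = 697268/(-8810802636035/101726034) = 697268*(-101726034/8810802636035) = -70930308275112/8810802636035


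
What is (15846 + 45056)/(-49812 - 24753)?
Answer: -60902/74565 ≈ -0.81676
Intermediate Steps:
(15846 + 45056)/(-49812 - 24753) = 60902/(-74565) = 60902*(-1/74565) = -60902/74565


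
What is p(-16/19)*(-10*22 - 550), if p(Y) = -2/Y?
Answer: -7315/4 ≈ -1828.8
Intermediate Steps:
p(-16/19)*(-10*22 - 550) = (-2/((-16/19)))*(-10*22 - 550) = (-2/((-16*1/19)))*(-220 - 550) = -2/(-16/19)*(-770) = -2*(-19/16)*(-770) = (19/8)*(-770) = -7315/4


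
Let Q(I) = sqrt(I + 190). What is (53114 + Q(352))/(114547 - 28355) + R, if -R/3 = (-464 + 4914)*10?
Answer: -5753289443/43096 + sqrt(542)/86192 ≈ -1.3350e+5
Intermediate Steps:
R = -133500 (R = -3*(-464 + 4914)*10 = -13350*10 = -3*44500 = -133500)
Q(I) = sqrt(190 + I)
(53114 + Q(352))/(114547 - 28355) + R = (53114 + sqrt(190 + 352))/(114547 - 28355) - 133500 = (53114 + sqrt(542))/86192 - 133500 = (53114 + sqrt(542))*(1/86192) - 133500 = (26557/43096 + sqrt(542)/86192) - 133500 = -5753289443/43096 + sqrt(542)/86192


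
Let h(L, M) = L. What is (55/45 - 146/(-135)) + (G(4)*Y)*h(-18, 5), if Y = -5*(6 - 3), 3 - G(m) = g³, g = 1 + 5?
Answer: -7763539/135 ≈ -57508.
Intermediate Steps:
g = 6
G(m) = -213 (G(m) = 3 - 1*6³ = 3 - 1*216 = 3 - 216 = -213)
Y = -15 (Y = -5*3 = -15)
(55/45 - 146/(-135)) + (G(4)*Y)*h(-18, 5) = (55/45 - 146/(-135)) - 213*(-15)*(-18) = (55*(1/45) - 146*(-1/135)) + 3195*(-18) = (11/9 + 146/135) - 57510 = 311/135 - 57510 = -7763539/135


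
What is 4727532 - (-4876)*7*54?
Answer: 6570660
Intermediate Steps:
4727532 - (-4876)*7*54 = 4727532 - (-4876)*378 = 4727532 - 1*(-1843128) = 4727532 + 1843128 = 6570660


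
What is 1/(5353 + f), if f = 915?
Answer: 1/6268 ≈ 0.00015954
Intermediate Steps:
1/(5353 + f) = 1/(5353 + 915) = 1/6268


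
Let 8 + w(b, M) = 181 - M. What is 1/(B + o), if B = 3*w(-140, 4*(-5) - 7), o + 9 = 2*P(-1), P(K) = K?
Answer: 1/589 ≈ 0.0016978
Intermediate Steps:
w(b, M) = 173 - M (w(b, M) = -8 + (181 - M) = 173 - M)
o = -11 (o = -9 + 2*(-1) = -9 - 2 = -11)
B = 600 (B = 3*(173 - (4*(-5) - 7)) = 3*(173 - (-20 - 7)) = 3*(173 - 1*(-27)) = 3*(173 + 27) = 3*200 = 600)
1/(B + o) = 1/(600 - 11) = 1/589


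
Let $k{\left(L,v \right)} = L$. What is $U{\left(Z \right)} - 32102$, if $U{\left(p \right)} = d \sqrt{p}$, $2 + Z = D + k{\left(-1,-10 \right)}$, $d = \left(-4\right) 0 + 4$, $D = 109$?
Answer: $-32102 + 4 \sqrt{106} \approx -32061.0$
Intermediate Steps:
$d = 4$ ($d = 0 + 4 = 4$)
$Z = 106$ ($Z = -2 + \left(109 - 1\right) = -2 + 108 = 106$)
$U{\left(p \right)} = 4 \sqrt{p}$
$U{\left(Z \right)} - 32102 = 4 \sqrt{106} - 32102 = -32102 + 4 \sqrt{106}$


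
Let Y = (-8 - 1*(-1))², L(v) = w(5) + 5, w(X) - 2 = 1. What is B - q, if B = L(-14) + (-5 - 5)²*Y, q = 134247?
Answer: -129339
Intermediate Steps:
w(X) = 3 (w(X) = 2 + 1 = 3)
L(v) = 8 (L(v) = 3 + 5 = 8)
Y = 49 (Y = (-8 + 1)² = (-7)² = 49)
B = 4908 (B = 8 + (-5 - 5)²*49 = 8 + (-10)²*49 = 8 + 100*49 = 8 + 4900 = 4908)
B - q = 4908 - 1*134247 = 4908 - 134247 = -129339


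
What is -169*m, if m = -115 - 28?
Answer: 24167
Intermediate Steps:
m = -143
-169*m = -169*(-143) = 24167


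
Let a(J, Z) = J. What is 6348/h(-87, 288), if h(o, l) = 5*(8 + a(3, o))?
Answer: 6348/55 ≈ 115.42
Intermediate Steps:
h(o, l) = 55 (h(o, l) = 5*(8 + 3) = 5*11 = 55)
6348/h(-87, 288) = 6348/55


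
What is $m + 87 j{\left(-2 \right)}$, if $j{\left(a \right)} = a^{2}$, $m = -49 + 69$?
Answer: $368$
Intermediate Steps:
$m = 20$
$m + 87 j{\left(-2 \right)} = 20 + 87 \left(-2\right)^{2} = 20 + 87 \cdot 4 = 20 + 348 = 368$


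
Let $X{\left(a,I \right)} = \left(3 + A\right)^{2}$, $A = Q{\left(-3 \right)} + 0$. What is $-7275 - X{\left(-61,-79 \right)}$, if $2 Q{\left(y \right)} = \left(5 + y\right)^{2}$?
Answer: $-7300$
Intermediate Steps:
$Q{\left(y \right)} = \frac{\left(5 + y\right)^{2}}{2}$
$A = 2$ ($A = \frac{\left(5 - 3\right)^{2}}{2} + 0 = \frac{2^{2}}{2} + 0 = \frac{1}{2} \cdot 4 + 0 = 2 + 0 = 2$)
$X{\left(a,I \right)} = 25$ ($X{\left(a,I \right)} = \left(3 + 2\right)^{2} = 5^{2} = 25$)
$-7275 - X{\left(-61,-79 \right)} = -7275 - 25 = -7300$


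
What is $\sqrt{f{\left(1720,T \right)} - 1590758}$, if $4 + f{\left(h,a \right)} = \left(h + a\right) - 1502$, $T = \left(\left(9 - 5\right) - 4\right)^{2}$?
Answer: $4 i \sqrt{99409} \approx 1261.2 i$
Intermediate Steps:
$T = 0$ ($T = \left(\left(9 - 5\right) - 4\right)^{2} = \left(4 - 4\right)^{2} = 0^{2} = 0$)
$f{\left(h,a \right)} = -1506 + a + h$ ($f{\left(h,a \right)} = -4 - \left(1502 - a - h\right) = -4 + \left(-1502 + a + h\right) = -1506 + a + h$)
$\sqrt{f{\left(1720,T \right)} - 1590758} = \sqrt{\left(-1506 + 0 + 1720\right) - 1590758} = \sqrt{214 - 1590758} = \sqrt{-1590544} = 4 i \sqrt{99409}$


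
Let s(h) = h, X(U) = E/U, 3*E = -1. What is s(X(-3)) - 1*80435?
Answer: -723914/9 ≈ -80435.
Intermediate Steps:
E = -1/3 (E = (1/3)*(-1) = -1/3 ≈ -0.33333)
X(U) = -1/(3*U)
s(X(-3)) - 1*80435 = -1/3/(-3) - 1*80435 = -1/3*(-1/3) - 80435 = 1/9 - 80435 = -723914/9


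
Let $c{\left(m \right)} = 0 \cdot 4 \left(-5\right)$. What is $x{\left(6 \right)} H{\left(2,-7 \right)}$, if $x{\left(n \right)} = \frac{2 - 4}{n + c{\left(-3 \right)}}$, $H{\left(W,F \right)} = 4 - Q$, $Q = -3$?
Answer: $- \frac{7}{3} \approx -2.3333$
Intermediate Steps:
$H{\left(W,F \right)} = 7$ ($H{\left(W,F \right)} = 4 - -3 = 4 + 3 = 7$)
$c{\left(m \right)} = 0$ ($c{\left(m \right)} = 0 \left(-5\right) = 0$)
$x{\left(n \right)} = - \frac{2}{n}$ ($x{\left(n \right)} = \frac{2 - 4}{n + 0} = - \frac{2}{n}$)
$x{\left(6 \right)} H{\left(2,-7 \right)} = - \frac{2}{6} \cdot 7 = \left(-2\right) \frac{1}{6} \cdot 7 = \left(- \frac{1}{3}\right) 7 = - \frac{7}{3}$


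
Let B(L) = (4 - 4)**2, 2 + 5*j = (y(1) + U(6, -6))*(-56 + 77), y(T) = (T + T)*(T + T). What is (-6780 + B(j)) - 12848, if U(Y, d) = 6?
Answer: -19628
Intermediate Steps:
y(T) = 4*T**2 (y(T) = (2*T)*(2*T) = 4*T**2)
j = 208/5 (j = -2/5 + ((4*1**2 + 6)*(-56 + 77))/5 = -2/5 + ((4*1 + 6)*21)/5 = -2/5 + ((4 + 6)*21)/5 = -2/5 + (10*21)/5 = -2/5 + (1/5)*210 = -2/5 + 42 = 208/5 ≈ 41.600)
B(L) = 0 (B(L) = 0**2 = 0)
(-6780 + B(j)) - 12848 = (-6780 + 0) - 12848 = -6780 - 12848 = -19628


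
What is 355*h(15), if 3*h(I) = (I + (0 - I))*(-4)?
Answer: 0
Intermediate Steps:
h(I) = 0 (h(I) = ((I + (0 - I))*(-4))/3 = ((I - I)*(-4))/3 = (0*(-4))/3 = (⅓)*0 = 0)
355*h(15) = 355*0 = 0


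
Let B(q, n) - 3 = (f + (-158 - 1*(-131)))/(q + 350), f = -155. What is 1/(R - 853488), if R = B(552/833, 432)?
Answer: -146051/124652413538 ≈ -1.1717e-6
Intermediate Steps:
B(q, n) = 3 - 182/(350 + q) (B(q, n) = 3 + (-155 + (-158 - 1*(-131)))/(q + 350) = 3 + (-155 + (-158 + 131))/(350 + q) = 3 + (-155 - 27)/(350 + q) = 3 - 182/(350 + q))
R = 362350/146051 (R = (868 + 3*(552/833))/(350 + 552/833) = (868 + 1656/833)/(292102/833) = (833/292102)*(724700/833) = 362350/146051 ≈ 2.4810)
1/(R - 853488) = 1/(362350/146051 - 853488) = 1/(-124652413538/146051) = -146051/124652413538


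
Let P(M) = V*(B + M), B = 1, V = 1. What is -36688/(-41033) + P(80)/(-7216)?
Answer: 261416935/296094128 ≈ 0.88288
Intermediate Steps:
P(M) = 1 + M (P(M) = 1*(1 + M) = 1 + M)
-36688/(-41033) + P(80)/(-7216) = -36688/(-41033) + (1 + 80)/(-7216) = -36688*(-1/41033) + 81*(-1/7216) = 36688/41033 - 81/7216 = 261416935/296094128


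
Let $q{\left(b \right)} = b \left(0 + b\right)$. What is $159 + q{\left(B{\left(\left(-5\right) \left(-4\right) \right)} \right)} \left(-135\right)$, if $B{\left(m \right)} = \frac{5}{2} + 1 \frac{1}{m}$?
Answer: $- \frac{57507}{80} \approx -718.84$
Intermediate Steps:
$B{\left(m \right)} = \frac{5}{2} + \frac{1}{m}$ ($B{\left(m \right)} = 5 \cdot \frac{1}{2} + \frac{1}{m} = \frac{5}{2} + \frac{1}{m}$)
$q{\left(b \right)} = b^{2}$ ($q{\left(b \right)} = b b = b^{2}$)
$159 + q{\left(B{\left(\left(-5\right) \left(-4\right) \right)} \right)} \left(-135\right) = 159 + \left(\frac{5}{2} + \frac{1}{\left(-5\right) \left(-4\right)}\right)^{2} \left(-135\right) = 159 + \left(\frac{5}{2} + \frac{1}{20}\right)^{2} \left(-135\right) = 159 + \left(\frac{51}{20}\right)^{2} \left(-135\right) = 159 + \frac{2601}{400} \left(-135\right) = 159 - \frac{70227}{80} = - \frac{57507}{80}$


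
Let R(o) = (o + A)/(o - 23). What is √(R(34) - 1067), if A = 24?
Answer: I*√128469/11 ≈ 32.584*I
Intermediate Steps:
R(o) = (24 + o)/(-23 + o) (R(o) = (o + 24)/(o - 23) = (24 + o)/(-23 + o))
√(R(34) - 1067) = √((24 + 34)/(-23 + 34) - 1067) = √(58/11 - 1067) = √(-11679/11) = I*√128469/11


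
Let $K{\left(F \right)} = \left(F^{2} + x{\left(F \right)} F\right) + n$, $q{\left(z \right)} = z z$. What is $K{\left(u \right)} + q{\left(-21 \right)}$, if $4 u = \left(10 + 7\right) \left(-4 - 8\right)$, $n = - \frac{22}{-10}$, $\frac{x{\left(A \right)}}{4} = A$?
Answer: $\frac{67241}{5} \approx 13448.0$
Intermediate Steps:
$x{\left(A \right)} = 4 A$
$q{\left(z \right)} = z^{2}$
$n = \frac{11}{5}$ ($n = \left(-22\right) \left(- \frac{1}{10}\right) = \frac{11}{5} \approx 2.2$)
$u = -51$ ($u = \frac{\left(10 + 7\right) \left(-4 - 8\right)}{4} = \frac{17 \left(-12\right)}{4} = \frac{1}{4} \left(-204\right) = -51$)
$K{\left(F \right)} = \frac{11}{5} + 5 F^{2}$ ($K{\left(F \right)} = \left(F^{2} + 4 F F\right) + \frac{11}{5} = \left(F^{2} + 4 F^{2}\right) + \frac{11}{5} = 5 F^{2} + \frac{11}{5} = \frac{11}{5} + 5 F^{2}$)
$K{\left(u \right)} + q{\left(-21 \right)} = \left(\frac{11}{5} + 5 \left(-51\right)^{2}\right) + \left(-21\right)^{2} = \left(\frac{11}{5} + 5 \cdot 2601\right) + 441 = \left(\frac{11}{5} + 13005\right) + 441 = \frac{65036}{5} + 441 = \frac{67241}{5}$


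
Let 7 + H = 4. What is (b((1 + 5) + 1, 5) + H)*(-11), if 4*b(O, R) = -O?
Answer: 209/4 ≈ 52.250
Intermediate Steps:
H = -3 (H = -7 + 4 = -3)
b(O, R) = -O/4 (b(O, R) = (-O)/4 = -O/4)
(b((1 + 5) + 1, 5) + H)*(-11) = (-((1 + 5) + 1)/4 - 3)*(-11) = (-(6 + 1)/4 - 3)*(-11) = (-¼*7 - 3)*(-11) = (-7/4 - 3)*(-11) = -19/4*(-11) = 209/4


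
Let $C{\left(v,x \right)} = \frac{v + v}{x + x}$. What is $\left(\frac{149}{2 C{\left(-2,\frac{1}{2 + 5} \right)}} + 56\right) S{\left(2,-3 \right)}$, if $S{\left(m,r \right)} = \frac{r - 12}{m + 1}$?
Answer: $- \frac{7095}{28} \approx -253.39$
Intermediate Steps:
$S{\left(m,r \right)} = \frac{-12 + r}{1 + m}$
$C{\left(v,x \right)} = \frac{v}{x}$ ($C{\left(v,x \right)} = \frac{2 v}{2 x} = 2 v \frac{1}{2 x} = \frac{v}{x}$)
$\left(\frac{149}{2 C{\left(-2,\frac{1}{2 + 5} \right)}} + 56\right) S{\left(2,-3 \right)} = \left(\frac{149}{2 \left(- \frac{2}{\frac{1}{2 + 5}}\right)} + 56\right) \frac{-12 - 3}{1 + 2} = \left(\frac{149}{2 \left(- \frac{2}{\frac{1}{7}}\right)} + 56\right) \frac{1}{3} \left(-15\right) = \left(\frac{149}{2 \left(- 2 \frac{1}{\frac{1}{7}}\right)} + 56\right) \frac{1}{3} \left(-15\right) = \left(\frac{149}{2 \left(\left(-2\right) 7\right)} + 56\right) \left(-5\right) = \left(\frac{149}{2 \left(-14\right)} + 56\right) \left(-5\right) = \left(\frac{149}{-28} + 56\right) \left(-5\right) = \left(149 \left(- \frac{1}{28}\right) + 56\right) \left(-5\right) = \left(- \frac{149}{28} + 56\right) \left(-5\right) = \frac{1419}{28} \left(-5\right) = - \frac{7095}{28}$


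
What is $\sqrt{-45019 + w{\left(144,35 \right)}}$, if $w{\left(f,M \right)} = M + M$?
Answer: $i \sqrt{44949} \approx 212.01 i$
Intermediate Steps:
$w{\left(f,M \right)} = 2 M$
$\sqrt{-45019 + w{\left(144,35 \right)}} = \sqrt{-45019 + 2 \cdot 35} = \sqrt{-45019 + 70} = \sqrt{-44949} = i \sqrt{44949}$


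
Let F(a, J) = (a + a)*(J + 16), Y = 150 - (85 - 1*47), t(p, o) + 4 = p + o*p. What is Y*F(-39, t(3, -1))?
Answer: -104832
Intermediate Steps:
t(p, o) = -4 + p + o*p (t(p, o) = -4 + (p + o*p) = -4 + p + o*p)
Y = 112 (Y = 150 - (85 - 47) = 150 - 1*38 = 150 - 38 = 112)
F(a, J) = 2*a*(16 + J) (F(a, J) = (2*a)*(16 + J) = 2*a*(16 + J))
Y*F(-39, t(3, -1)) = 112*(2*(-39)*(16 + (-4 + 3 - 1*3))) = 112*(2*(-39)*(16 + (-4 + 3 - 3))) = 112*(2*(-39)*(16 - 4)) = 112*(2*(-39)*12) = 112*(-936) = -104832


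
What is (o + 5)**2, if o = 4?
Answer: 81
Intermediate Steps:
(o + 5)**2 = (4 + 5)**2 = 9**2 = 81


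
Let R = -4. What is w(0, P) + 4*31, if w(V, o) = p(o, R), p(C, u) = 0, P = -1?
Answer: 124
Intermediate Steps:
w(V, o) = 0
w(0, P) + 4*31 = 0 + 4*31 = 0 + 124 = 124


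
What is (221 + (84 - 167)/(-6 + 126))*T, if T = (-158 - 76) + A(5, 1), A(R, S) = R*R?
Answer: -5525333/120 ≈ -46044.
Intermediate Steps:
A(R, S) = R²
T = -209 (T = (-158 - 76) + 5² = -234 + 25 = -209)
(221 + (84 - 167)/(-6 + 126))*T = (221 + (84 - 167)/(-6 + 126))*(-209) = (221 - 83/120)*(-209) = (26437/120)*(-209) = -5525333/120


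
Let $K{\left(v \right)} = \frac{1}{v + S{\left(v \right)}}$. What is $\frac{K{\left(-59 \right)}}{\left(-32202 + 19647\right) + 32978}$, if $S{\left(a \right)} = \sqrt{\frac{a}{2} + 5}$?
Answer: $- \frac{118}{143185653} - \frac{7 i \sqrt{2}}{143185653} \approx -8.241 \cdot 10^{-7} - 6.9138 \cdot 10^{-8} i$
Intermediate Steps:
$S{\left(a \right)} = \sqrt{5 + \frac{a}{2}}$ ($S{\left(a \right)} = \sqrt{a \frac{1}{2} + 5} = \sqrt{\frac{a}{2} + 5} = \sqrt{5 + \frac{a}{2}}$)
$K{\left(v \right)} = \frac{1}{v + \frac{\sqrt{20 + 2 v}}{2}}$
$\frac{K{\left(-59 \right)}}{\left(-32202 + 19647\right) + 32978} = \frac{2 \frac{1}{2 \left(-59\right) + \sqrt{2} \sqrt{10 - 59}}}{\left(-32202 + 19647\right) + 32978} = \frac{2 \frac{1}{-118 + \sqrt{2} \sqrt{-49}}}{-12555 + 32978} = \frac{2 \frac{1}{-118 + \sqrt{2} \cdot 7 i}}{20423} = \frac{2}{-118 + 7 i \sqrt{2}} \cdot \frac{1}{20423} = \frac{2}{20423 \left(-118 + 7 i \sqrt{2}\right)}$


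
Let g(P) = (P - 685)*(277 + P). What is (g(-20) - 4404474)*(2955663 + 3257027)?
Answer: -28489277812710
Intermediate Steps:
g(P) = (-685 + P)*(277 + P)
(g(-20) - 4404474)*(2955663 + 3257027) = ((-189745 + (-20)**2 - 408*(-20)) - 4404474)*(2955663 + 3257027) = ((-189745 + 400 + 8160) - 4404474)*6212690 = (-181185 - 4404474)*6212690 = -4585659*6212690 = -28489277812710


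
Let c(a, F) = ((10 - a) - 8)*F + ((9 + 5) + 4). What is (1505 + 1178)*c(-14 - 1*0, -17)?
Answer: -681482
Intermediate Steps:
c(a, F) = 18 + F*(2 - a) (c(a, F) = (2 - a)*F + (14 + 4) = F*(2 - a) + 18 = 18 + F*(2 - a))
(1505 + 1178)*c(-14 - 1*0, -17) = (1505 + 1178)*(18 + 2*(-17) - 1*(-17)*(-14 - 1*0)) = 2683*(18 - 34 - 1*(-17)*(-14 + 0)) = 2683*(18 - 34 - 1*(-17)*(-14)) = 2683*(18 - 34 - 238) = 2683*(-254) = -681482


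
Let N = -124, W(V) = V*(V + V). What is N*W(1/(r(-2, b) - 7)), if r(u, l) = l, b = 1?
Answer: -62/9 ≈ -6.8889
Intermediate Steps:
W(V) = 2*V**2 (W(V) = V*(2*V) = 2*V**2)
N*W(1/(r(-2, b) - 7)) = -248*(1/(1 - 7))**2 = -248*(1/(-6))**2 = -248*(-1/6)**2 = -248/36 = -124*1/18 = -62/9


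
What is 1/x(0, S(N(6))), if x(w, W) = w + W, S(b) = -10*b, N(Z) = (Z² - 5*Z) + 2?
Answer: -1/80 ≈ -0.012500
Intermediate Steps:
N(Z) = 2 + Z² - 5*Z
x(w, W) = W + w
1/x(0, S(N(6))) = 1/(-10*(2 + 6² - 5*6) + 0) = 1/(-10*(2 + 36 - 30) + 0) = 1/(-10*8 + 0) = 1/(-80 + 0) = 1/(-80) = -1/80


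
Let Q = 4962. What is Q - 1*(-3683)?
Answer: 8645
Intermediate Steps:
Q - 1*(-3683) = 4962 - 1*(-3683) = 4962 + 3683 = 8645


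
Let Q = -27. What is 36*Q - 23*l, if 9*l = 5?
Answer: -8863/9 ≈ -984.78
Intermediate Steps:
l = 5/9 (l = (⅑)*5 = 5/9 ≈ 0.55556)
36*Q - 23*l = 36*(-27) - 23*5/9 = -972 - 115/9 = -8863/9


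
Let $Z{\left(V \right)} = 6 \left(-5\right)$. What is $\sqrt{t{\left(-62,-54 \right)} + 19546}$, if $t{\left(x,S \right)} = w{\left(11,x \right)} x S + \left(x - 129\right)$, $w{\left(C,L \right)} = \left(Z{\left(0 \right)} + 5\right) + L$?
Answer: $13 i \sqrt{1609} \approx 521.46 i$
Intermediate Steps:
$Z{\left(V \right)} = -30$
$w{\left(C,L \right)} = -25 + L$ ($w{\left(C,L \right)} = \left(-30 + 5\right) + L = -25 + L$)
$t{\left(x,S \right)} = -129 + x + S x \left(-25 + x\right)$ ($t{\left(x,S \right)} = \left(-25 + x\right) x S + \left(x - 129\right) = x \left(-25 + x\right) S + \left(-129 + x\right) = S x \left(-25 + x\right) + \left(-129 + x\right) = -129 + x + S x \left(-25 + x\right)$)
$\sqrt{t{\left(-62,-54 \right)} + 19546} = \sqrt{\left(-129 - 62 - - 3348 \left(-25 - 62\right)\right) + 19546} = \sqrt{\left(-129 - 62 - \left(-3348\right) \left(-87\right)\right) + 19546} = \sqrt{\left(-129 - 62 - 291276\right) + 19546} = \sqrt{-291467 + 19546} = \sqrt{-271921} = 13 i \sqrt{1609}$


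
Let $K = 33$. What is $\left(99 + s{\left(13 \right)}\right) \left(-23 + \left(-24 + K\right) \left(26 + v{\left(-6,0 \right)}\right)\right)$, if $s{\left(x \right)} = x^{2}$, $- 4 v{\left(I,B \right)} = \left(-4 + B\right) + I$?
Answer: $62578$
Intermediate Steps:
$v{\left(I,B \right)} = 1 - \frac{B}{4} - \frac{I}{4}$ ($v{\left(I,B \right)} = - \frac{\left(-4 + B\right) + I}{4} = - \frac{-4 + B + I}{4} = 1 - \frac{B}{4} - \frac{I}{4}$)
$\left(99 + s{\left(13 \right)}\right) \left(-23 + \left(-24 + K\right) \left(26 + v{\left(-6,0 \right)}\right)\right) = \left(99 + 13^{2}\right) \left(-23 + \left(-24 + 33\right) \left(26 - - \frac{5}{2}\right)\right) = \left(99 + 169\right) \left(-23 + 9 \left(26 + \left(1 + 0 + \frac{3}{2}\right)\right)\right) = 268 \left(-23 + 9 \left(26 + \frac{5}{2}\right)\right) = 268 \left(-23 + 9 \cdot \frac{57}{2}\right) = 268 \left(-23 + \frac{513}{2}\right) = 268 \cdot \frac{467}{2} = 62578$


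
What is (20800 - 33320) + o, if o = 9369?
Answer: -3151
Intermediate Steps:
(20800 - 33320) + o = (20800 - 33320) + 9369 = -12520 + 9369 = -3151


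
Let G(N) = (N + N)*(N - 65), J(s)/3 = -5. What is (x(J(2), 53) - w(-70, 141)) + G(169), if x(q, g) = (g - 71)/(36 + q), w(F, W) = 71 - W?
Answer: 246548/7 ≈ 35221.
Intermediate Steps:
J(s) = -15 (J(s) = 3*(-5) = -15)
G(N) = 2*N*(-65 + N) (G(N) = (2*N)*(-65 + N) = 2*N*(-65 + N))
x(q, g) = (-71 + g)/(36 + q)
(x(J(2), 53) - w(-70, 141)) + G(169) = ((-71 + 53)/(36 - 15) - (71 - 1*141)) + 2*169*(-65 + 169) = (-18/21 - (71 - 141)) + 2*169*104 = ((1/21)*(-18) - 1*(-70)) + 35152 = (-6/7 + 70) + 35152 = 484/7 + 35152 = 246548/7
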